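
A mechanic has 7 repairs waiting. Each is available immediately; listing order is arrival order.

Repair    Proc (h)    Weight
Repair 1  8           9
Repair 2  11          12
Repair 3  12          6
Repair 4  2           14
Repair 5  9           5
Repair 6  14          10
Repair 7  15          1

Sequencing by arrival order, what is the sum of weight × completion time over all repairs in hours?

1789

FIFO (arrival order): Repair 1 Repair 2 Repair 3 Repair 4 Repair 5 Repair 6 Repair 7.
Repair 1: finishes 8, weight 9, w·C = 72
Repair 2: finishes 19, weight 12, w·C = 228
Repair 3: finishes 31, weight 6, w·C = 186
Repair 4: finishes 33, weight 14, w·C = 462
Repair 5: finishes 42, weight 5, w·C = 210
Repair 6: finishes 56, weight 10, w·C = 560
Repair 7: finishes 71, weight 1, w·C = 71
Sum = 72+228+186+462+210+560+71 = 1789.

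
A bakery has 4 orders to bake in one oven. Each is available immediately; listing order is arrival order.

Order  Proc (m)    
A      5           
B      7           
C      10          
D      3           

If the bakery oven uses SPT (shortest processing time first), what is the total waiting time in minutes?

SPT (increasing processing time): D A B C.
D: waits 0, runs 0→3
A: waits 3, runs 3→8
B: waits 8, runs 8→15
C: waits 15, runs 15→25
Sum = 0+3+8+15 = 26.

26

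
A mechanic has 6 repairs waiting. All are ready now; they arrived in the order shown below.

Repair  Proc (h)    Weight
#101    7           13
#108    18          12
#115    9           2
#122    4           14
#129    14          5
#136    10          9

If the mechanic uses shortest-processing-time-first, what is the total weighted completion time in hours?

1473

SPT (increasing processing time): #122 #101 #115 #136 #129 #108.
#122: finishes 4, weight 14, w·C = 56
#101: finishes 11, weight 13, w·C = 143
#115: finishes 20, weight 2, w·C = 40
#136: finishes 30, weight 9, w·C = 270
#129: finishes 44, weight 5, w·C = 220
#108: finishes 62, weight 12, w·C = 744
Sum = 56+143+40+270+220+744 = 1473.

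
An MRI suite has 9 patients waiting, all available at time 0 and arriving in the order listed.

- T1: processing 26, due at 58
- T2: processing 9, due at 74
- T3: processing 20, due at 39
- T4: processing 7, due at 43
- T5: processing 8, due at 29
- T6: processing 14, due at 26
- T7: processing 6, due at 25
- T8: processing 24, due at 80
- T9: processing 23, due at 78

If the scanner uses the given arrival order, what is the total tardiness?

FIFO (arrival order): T1 T2 T3 T4 T5 T6 T7 T8 T9.
T1: 0→26, due 58, tardiness 0
T2: 26→35, due 74, tardiness 0
T3: 35→55, due 39, tardiness 16
T4: 55→62, due 43, tardiness 19
T5: 62→70, due 29, tardiness 41
T6: 70→84, due 26, tardiness 58
T7: 84→90, due 25, tardiness 65
T8: 90→114, due 80, tardiness 34
T9: 114→137, due 78, tardiness 59
Sum = 0+0+16+19+41+58+65+34+59 = 292.

292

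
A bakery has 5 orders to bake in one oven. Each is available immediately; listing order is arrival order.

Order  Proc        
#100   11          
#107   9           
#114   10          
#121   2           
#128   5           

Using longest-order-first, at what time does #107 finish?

30

LPT (decreasing processing time): #100 #114 #107 #128 #121.
#100: 0→11
#114: 11→21
#107: 21→30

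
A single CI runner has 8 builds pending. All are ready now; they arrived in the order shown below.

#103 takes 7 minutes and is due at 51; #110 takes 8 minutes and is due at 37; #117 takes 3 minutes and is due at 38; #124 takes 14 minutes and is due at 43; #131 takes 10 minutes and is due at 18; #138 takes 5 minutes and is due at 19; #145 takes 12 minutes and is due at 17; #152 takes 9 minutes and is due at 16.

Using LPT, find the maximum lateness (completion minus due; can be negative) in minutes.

LPT (decreasing processing time): #124 #145 #131 #152 #110 #103 #138 #117.
#124: 0→14, due 43, lateness -29
#145: 14→26, due 17, lateness 9
#131: 26→36, due 18, lateness 18
#152: 36→45, due 16, lateness 29
#110: 45→53, due 37, lateness 16
#103: 53→60, due 51, lateness 9
#138: 60→65, due 19, lateness 46
#117: 65→68, due 38, lateness 30
Maximum = 46.

46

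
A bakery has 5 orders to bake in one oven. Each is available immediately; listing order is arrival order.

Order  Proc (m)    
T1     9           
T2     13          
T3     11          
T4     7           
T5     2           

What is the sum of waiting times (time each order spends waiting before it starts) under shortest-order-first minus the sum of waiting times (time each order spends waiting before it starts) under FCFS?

-46

SPT (increasing processing time): T5 T4 T1 T3 T2.
T5: waits 0, runs 0→2
T4: waits 2, runs 2→9
T1: waits 9, runs 9→18
T3: waits 18, runs 18→29
T2: waits 29, runs 29→42
Sum = 0+2+9+18+29 = 58.
FIFO (arrival order): T1 T2 T3 T4 T5.
T1: waits 0, runs 0→9
T2: waits 9, runs 9→22
T3: waits 22, runs 22→33
T4: waits 33, runs 33→40
T5: waits 40, runs 40→42
Sum = 0+9+22+33+40 = 104.
Difference = 58 − 104 = -46.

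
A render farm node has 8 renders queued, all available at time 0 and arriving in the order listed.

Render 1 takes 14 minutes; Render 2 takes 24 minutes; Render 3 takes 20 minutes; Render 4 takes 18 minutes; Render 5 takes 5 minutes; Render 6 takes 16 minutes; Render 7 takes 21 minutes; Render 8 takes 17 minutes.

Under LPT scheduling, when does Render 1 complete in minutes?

LPT (decreasing processing time): Render 2 Render 7 Render 3 Render 4 Render 8 Render 6 Render 1 Render 5.
Render 2: 0→24
Render 7: 24→45
Render 3: 45→65
Render 4: 65→83
Render 8: 83→100
Render 6: 100→116
Render 1: 116→130

130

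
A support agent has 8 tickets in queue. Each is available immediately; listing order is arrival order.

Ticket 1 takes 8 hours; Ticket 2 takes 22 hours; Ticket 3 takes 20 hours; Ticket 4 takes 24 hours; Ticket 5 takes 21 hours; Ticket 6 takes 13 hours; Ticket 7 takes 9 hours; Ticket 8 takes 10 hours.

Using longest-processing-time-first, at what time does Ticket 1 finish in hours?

LPT (decreasing processing time): Ticket 4 Ticket 2 Ticket 5 Ticket 3 Ticket 6 Ticket 8 Ticket 7 Ticket 1.
Ticket 4: 0→24
Ticket 2: 24→46
Ticket 5: 46→67
Ticket 3: 67→87
Ticket 6: 87→100
Ticket 8: 100→110
Ticket 7: 110→119
Ticket 1: 119→127

127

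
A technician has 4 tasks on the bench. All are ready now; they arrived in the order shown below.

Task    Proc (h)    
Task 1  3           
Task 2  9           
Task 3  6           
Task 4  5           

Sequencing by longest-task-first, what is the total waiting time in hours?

LPT (decreasing processing time): Task 2 Task 3 Task 4 Task 1.
Task 2: waits 0, runs 0→9
Task 3: waits 9, runs 9→15
Task 4: waits 15, runs 15→20
Task 1: waits 20, runs 20→23
Sum = 0+9+15+20 = 44.

44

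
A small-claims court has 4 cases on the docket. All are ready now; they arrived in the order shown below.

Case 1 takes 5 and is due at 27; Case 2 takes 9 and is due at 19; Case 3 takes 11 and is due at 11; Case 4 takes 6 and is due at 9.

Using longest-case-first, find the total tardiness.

22

LPT (decreasing processing time): Case 3 Case 2 Case 4 Case 1.
Case 3: 0→11, due 11, tardiness 0
Case 2: 11→20, due 19, tardiness 1
Case 4: 20→26, due 9, tardiness 17
Case 1: 26→31, due 27, tardiness 4
Sum = 0+1+17+4 = 22.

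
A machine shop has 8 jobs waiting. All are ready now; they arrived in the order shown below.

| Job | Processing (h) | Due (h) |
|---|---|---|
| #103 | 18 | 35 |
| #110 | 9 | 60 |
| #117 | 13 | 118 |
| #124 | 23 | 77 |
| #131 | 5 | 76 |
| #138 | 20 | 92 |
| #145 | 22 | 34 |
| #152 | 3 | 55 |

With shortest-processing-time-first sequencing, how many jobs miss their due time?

3

SPT (increasing processing time): #152 #131 #110 #117 #103 #138 #145 #124.
#152: 0→3, due 55, tardiness 0
#131: 3→8, due 76, tardiness 0
#110: 8→17, due 60, tardiness 0
#117: 17→30, due 118, tardiness 0
#103: 30→48, due 35, tardiness 13
#138: 48→68, due 92, tardiness 0
#145: 68→90, due 34, tardiness 56
#124: 90→113, due 77, tardiness 36
Late jobs: 3.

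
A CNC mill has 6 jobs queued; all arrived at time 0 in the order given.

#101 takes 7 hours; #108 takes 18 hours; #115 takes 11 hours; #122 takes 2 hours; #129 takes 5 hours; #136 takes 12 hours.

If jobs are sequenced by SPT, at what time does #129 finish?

SPT (increasing processing time): #122 #129 #101 #115 #136 #108.
#122: 0→2
#129: 2→7

7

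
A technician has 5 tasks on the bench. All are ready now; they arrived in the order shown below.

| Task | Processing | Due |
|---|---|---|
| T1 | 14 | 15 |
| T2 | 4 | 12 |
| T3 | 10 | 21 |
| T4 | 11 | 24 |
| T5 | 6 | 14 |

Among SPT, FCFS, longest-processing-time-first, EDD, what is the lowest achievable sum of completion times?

110

SPT (increasing processing time): T2 T5 T3 T4 T1.
T2: 0→4
T5: 4→10
T3: 10→20
T4: 20→31
T1: 31→45
Sum = 4+10+20+31+45 = 110.
FIFO (arrival order): T1 T2 T3 T4 T5.
T1: 0→14
T2: 14→18
T3: 18→28
T4: 28→39
T5: 39→45
Sum = 14+18+28+39+45 = 144.
LPT (decreasing processing time): T1 T4 T3 T5 T2.
T1: 0→14
T4: 14→25
T3: 25→35
T5: 35→41
T2: 41→45
Sum = 14+25+35+41+45 = 160.
EDD (increasing due date): T2 T5 T1 T3 T4.
T2: 0→4
T5: 4→10
T1: 10→24
T3: 24→34
T4: 34→45
Sum = 4+10+24+34+45 = 117.
SPT 110, FIFO 144, LPT 160, EDD 117 → minimum 110.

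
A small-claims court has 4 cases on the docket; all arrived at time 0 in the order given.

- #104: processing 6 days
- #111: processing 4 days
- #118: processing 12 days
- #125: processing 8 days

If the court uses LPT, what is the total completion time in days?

88

LPT (decreasing processing time): #118 #125 #104 #111.
#118: 0→12
#125: 12→20
#104: 20→26
#111: 26→30
Sum = 12+20+26+30 = 88.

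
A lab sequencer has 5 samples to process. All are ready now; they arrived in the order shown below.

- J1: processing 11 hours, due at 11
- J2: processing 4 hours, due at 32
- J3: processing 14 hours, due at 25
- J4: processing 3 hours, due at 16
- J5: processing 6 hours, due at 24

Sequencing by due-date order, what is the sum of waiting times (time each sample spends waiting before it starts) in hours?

79

EDD (increasing due date): J1 J4 J5 J3 J2.
J1: waits 0, runs 0→11
J4: waits 11, runs 11→14
J5: waits 14, runs 14→20
J3: waits 20, runs 20→34
J2: waits 34, runs 34→38
Sum = 0+11+14+20+34 = 79.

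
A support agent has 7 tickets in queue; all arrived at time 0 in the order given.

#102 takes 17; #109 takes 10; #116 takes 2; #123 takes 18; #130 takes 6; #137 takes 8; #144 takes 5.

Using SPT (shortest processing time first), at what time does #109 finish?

31

SPT (increasing processing time): #116 #144 #130 #137 #109 #102 #123.
#116: 0→2
#144: 2→7
#130: 7→13
#137: 13→21
#109: 21→31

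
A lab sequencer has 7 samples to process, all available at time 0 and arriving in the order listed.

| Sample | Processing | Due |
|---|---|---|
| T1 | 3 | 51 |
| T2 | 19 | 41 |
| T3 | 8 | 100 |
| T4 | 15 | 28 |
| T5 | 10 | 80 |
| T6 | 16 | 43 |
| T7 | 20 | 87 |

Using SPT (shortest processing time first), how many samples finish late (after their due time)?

SPT (increasing processing time): T1 T3 T5 T4 T6 T2 T7.
T1: 0→3, due 51, tardiness 0
T3: 3→11, due 100, tardiness 0
T5: 11→21, due 80, tardiness 0
T4: 21→36, due 28, tardiness 8
T6: 36→52, due 43, tardiness 9
T2: 52→71, due 41, tardiness 30
T7: 71→91, due 87, tardiness 4
Late samples: 4.

4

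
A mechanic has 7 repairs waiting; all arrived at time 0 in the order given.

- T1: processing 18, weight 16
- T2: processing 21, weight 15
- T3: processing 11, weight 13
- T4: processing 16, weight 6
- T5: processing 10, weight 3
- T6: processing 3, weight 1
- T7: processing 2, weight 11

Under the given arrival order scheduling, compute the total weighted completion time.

FIFO (arrival order): T1 T2 T3 T4 T5 T6 T7.
T1: finishes 18, weight 16, w·C = 288
T2: finishes 39, weight 15, w·C = 585
T3: finishes 50, weight 13, w·C = 650
T4: finishes 66, weight 6, w·C = 396
T5: finishes 76, weight 3, w·C = 228
T6: finishes 79, weight 1, w·C = 79
T7: finishes 81, weight 11, w·C = 891
Sum = 288+585+650+396+228+79+891 = 3117.

3117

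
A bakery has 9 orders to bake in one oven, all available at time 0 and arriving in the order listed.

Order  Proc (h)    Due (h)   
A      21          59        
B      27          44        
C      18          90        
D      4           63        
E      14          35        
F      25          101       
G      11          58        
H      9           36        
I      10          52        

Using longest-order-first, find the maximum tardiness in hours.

99

LPT (decreasing processing time): B F A C E G I H D.
B: 0→27, due 44, tardiness 0
F: 27→52, due 101, tardiness 0
A: 52→73, due 59, tardiness 14
C: 73→91, due 90, tardiness 1
E: 91→105, due 35, tardiness 70
G: 105→116, due 58, tardiness 58
I: 116→126, due 52, tardiness 74
H: 126→135, due 36, tardiness 99
D: 135→139, due 63, tardiness 76
Maximum = 99.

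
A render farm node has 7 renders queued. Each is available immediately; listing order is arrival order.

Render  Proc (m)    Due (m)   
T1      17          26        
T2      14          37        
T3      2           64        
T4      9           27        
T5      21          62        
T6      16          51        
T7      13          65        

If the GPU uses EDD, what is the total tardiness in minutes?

EDD (increasing due date): T1 T4 T2 T6 T5 T3 T7.
T1: 0→17, due 26, tardiness 0
T4: 17→26, due 27, tardiness 0
T2: 26→40, due 37, tardiness 3
T6: 40→56, due 51, tardiness 5
T5: 56→77, due 62, tardiness 15
T3: 77→79, due 64, tardiness 15
T7: 79→92, due 65, tardiness 27
Sum = 0+0+3+5+15+15+27 = 65.

65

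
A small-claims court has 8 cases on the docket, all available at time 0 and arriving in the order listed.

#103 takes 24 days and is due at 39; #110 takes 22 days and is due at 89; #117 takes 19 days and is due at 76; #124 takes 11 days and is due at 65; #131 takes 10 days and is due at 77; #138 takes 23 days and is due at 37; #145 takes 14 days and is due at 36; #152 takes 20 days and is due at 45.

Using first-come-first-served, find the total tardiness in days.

277

FIFO (arrival order): #103 #110 #117 #124 #131 #138 #145 #152.
#103: 0→24, due 39, tardiness 0
#110: 24→46, due 89, tardiness 0
#117: 46→65, due 76, tardiness 0
#124: 65→76, due 65, tardiness 11
#131: 76→86, due 77, tardiness 9
#138: 86→109, due 37, tardiness 72
#145: 109→123, due 36, tardiness 87
#152: 123→143, due 45, tardiness 98
Sum = 0+0+0+11+9+72+87+98 = 277.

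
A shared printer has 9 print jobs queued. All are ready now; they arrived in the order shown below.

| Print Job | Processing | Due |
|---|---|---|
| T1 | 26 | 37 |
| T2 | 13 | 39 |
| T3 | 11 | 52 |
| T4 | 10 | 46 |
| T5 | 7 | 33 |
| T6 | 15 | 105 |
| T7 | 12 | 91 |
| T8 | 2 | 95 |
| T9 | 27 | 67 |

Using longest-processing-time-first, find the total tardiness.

LPT (decreasing processing time): T9 T1 T6 T2 T7 T3 T4 T5 T8.
T9: 0→27, due 67, tardiness 0
T1: 27→53, due 37, tardiness 16
T6: 53→68, due 105, tardiness 0
T2: 68→81, due 39, tardiness 42
T7: 81→93, due 91, tardiness 2
T3: 93→104, due 52, tardiness 52
T4: 104→114, due 46, tardiness 68
T5: 114→121, due 33, tardiness 88
T8: 121→123, due 95, tardiness 28
Sum = 0+16+0+42+2+52+68+88+28 = 296.

296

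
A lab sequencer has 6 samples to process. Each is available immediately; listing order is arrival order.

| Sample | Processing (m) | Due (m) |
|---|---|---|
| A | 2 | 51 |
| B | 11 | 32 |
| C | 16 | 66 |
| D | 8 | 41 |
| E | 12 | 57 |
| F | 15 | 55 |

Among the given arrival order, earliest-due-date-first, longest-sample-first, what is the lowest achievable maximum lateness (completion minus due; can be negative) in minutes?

-2

FIFO (arrival order): A B C D E F.
A: 0→2, due 51, lateness -49
B: 2→13, due 32, lateness -19
C: 13→29, due 66, lateness -37
D: 29→37, due 41, lateness -4
E: 37→49, due 57, lateness -8
F: 49→64, due 55, lateness 9
Maximum = 9.
EDD (increasing due date): B D A F E C.
B: 0→11, due 32, lateness -21
D: 11→19, due 41, lateness -22
A: 19→21, due 51, lateness -30
F: 21→36, due 55, lateness -19
E: 36→48, due 57, lateness -9
C: 48→64, due 66, lateness -2
Maximum = -2.
LPT (decreasing processing time): C F E B D A.
C: 0→16, due 66, lateness -50
F: 16→31, due 55, lateness -24
E: 31→43, due 57, lateness -14
B: 43→54, due 32, lateness 22
D: 54→62, due 41, lateness 21
A: 62→64, due 51, lateness 13
Maximum = 22.
FIFO 9, EDD -2, LPT 22 → minimum -2.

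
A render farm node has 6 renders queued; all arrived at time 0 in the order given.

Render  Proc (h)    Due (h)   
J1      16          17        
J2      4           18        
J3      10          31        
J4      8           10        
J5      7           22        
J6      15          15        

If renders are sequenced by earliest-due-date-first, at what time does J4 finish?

8

EDD (increasing due date): J4 J6 J1 J2 J5 J3.
J4: 0→8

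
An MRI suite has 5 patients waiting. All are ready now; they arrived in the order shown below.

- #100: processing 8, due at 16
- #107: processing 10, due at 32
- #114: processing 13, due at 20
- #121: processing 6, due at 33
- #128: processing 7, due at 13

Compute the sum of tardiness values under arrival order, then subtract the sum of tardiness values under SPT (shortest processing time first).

17

FIFO (arrival order): #100 #107 #114 #121 #128.
#100: 0→8, due 16, tardiness 0
#107: 8→18, due 32, tardiness 0
#114: 18→31, due 20, tardiness 11
#121: 31→37, due 33, tardiness 4
#128: 37→44, due 13, tardiness 31
Sum = 0+0+11+4+31 = 46.
SPT (increasing processing time): #121 #128 #100 #107 #114.
#121: 0→6, due 33, tardiness 0
#128: 6→13, due 13, tardiness 0
#100: 13→21, due 16, tardiness 5
#107: 21→31, due 32, tardiness 0
#114: 31→44, due 20, tardiness 24
Sum = 0+0+5+0+24 = 29.
Difference = 46 − 29 = 17.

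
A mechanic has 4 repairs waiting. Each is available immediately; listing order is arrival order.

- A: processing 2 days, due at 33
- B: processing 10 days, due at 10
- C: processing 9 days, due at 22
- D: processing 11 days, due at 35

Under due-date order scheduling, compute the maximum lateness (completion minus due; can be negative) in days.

EDD (increasing due date): B C A D.
B: 0→10, due 10, lateness 0
C: 10→19, due 22, lateness -3
A: 19→21, due 33, lateness -12
D: 21→32, due 35, lateness -3
Maximum = 0.

0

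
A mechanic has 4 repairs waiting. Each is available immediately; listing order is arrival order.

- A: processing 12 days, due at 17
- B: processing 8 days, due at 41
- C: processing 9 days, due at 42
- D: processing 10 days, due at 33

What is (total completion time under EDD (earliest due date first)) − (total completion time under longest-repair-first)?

-1

EDD (increasing due date): A D B C.
A: 0→12
D: 12→22
B: 22→30
C: 30→39
Sum = 12+22+30+39 = 103.
LPT (decreasing processing time): A D C B.
A: 0→12
D: 12→22
C: 22→31
B: 31→39
Sum = 12+22+31+39 = 104.
Difference = 103 − 104 = -1.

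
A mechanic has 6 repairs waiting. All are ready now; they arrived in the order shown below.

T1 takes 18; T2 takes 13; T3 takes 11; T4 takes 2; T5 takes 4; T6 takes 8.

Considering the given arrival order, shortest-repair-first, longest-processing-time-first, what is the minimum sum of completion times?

FIFO (arrival order): T1 T2 T3 T4 T5 T6.
T1: 0→18
T2: 18→31
T3: 31→42
T4: 42→44
T5: 44→48
T6: 48→56
Sum = 18+31+42+44+48+56 = 239.
SPT (increasing processing time): T4 T5 T6 T3 T2 T1.
T4: 0→2
T5: 2→6
T6: 6→14
T3: 14→25
T2: 25→38
T1: 38→56
Sum = 2+6+14+25+38+56 = 141.
LPT (decreasing processing time): T1 T2 T3 T6 T5 T4.
T1: 0→18
T2: 18→31
T3: 31→42
T6: 42→50
T5: 50→54
T4: 54→56
Sum = 18+31+42+50+54+56 = 251.
FIFO 239, SPT 141, LPT 251 → minimum 141.

141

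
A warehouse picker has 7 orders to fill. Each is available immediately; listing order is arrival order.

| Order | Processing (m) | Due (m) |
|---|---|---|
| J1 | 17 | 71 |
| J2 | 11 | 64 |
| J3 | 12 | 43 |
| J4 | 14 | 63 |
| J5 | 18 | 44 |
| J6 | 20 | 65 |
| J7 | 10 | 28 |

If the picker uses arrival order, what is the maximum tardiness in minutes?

FIFO (arrival order): J1 J2 J3 J4 J5 J6 J7.
J1: 0→17, due 71, tardiness 0
J2: 17→28, due 64, tardiness 0
J3: 28→40, due 43, tardiness 0
J4: 40→54, due 63, tardiness 0
J5: 54→72, due 44, tardiness 28
J6: 72→92, due 65, tardiness 27
J7: 92→102, due 28, tardiness 74
Maximum = 74.

74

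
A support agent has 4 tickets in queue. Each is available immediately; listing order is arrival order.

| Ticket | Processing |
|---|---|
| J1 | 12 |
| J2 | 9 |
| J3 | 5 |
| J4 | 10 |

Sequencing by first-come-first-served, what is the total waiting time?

FIFO (arrival order): J1 J2 J3 J4.
J1: waits 0, runs 0→12
J2: waits 12, runs 12→21
J3: waits 21, runs 21→26
J4: waits 26, runs 26→36
Sum = 0+12+21+26 = 59.

59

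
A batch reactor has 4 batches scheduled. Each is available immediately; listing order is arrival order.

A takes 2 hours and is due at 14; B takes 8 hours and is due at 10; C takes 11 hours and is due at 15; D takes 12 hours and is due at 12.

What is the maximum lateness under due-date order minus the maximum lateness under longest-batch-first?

EDD (increasing due date): B D A C.
B: 0→8, due 10, lateness -2
D: 8→20, due 12, lateness 8
A: 20→22, due 14, lateness 8
C: 22→33, due 15, lateness 18
Maximum = 18.
LPT (decreasing processing time): D C B A.
D: 0→12, due 12, lateness 0
C: 12→23, due 15, lateness 8
B: 23→31, due 10, lateness 21
A: 31→33, due 14, lateness 19
Maximum = 21.
Difference = 18 − 21 = -3.

-3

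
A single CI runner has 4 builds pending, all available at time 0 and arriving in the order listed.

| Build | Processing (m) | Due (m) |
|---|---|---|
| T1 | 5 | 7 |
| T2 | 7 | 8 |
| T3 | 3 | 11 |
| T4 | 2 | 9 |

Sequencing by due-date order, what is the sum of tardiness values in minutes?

15

EDD (increasing due date): T1 T2 T4 T3.
T1: 0→5, due 7, tardiness 0
T2: 5→12, due 8, tardiness 4
T4: 12→14, due 9, tardiness 5
T3: 14→17, due 11, tardiness 6
Sum = 0+4+5+6 = 15.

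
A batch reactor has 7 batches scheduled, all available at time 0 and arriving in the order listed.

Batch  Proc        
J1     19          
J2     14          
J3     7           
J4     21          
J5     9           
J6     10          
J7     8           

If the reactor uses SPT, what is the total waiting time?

SPT (increasing processing time): J3 J7 J5 J6 J2 J1 J4.
J3: waits 0, runs 0→7
J7: waits 7, runs 7→15
J5: waits 15, runs 15→24
J6: waits 24, runs 24→34
J2: waits 34, runs 34→48
J1: waits 48, runs 48→67
J4: waits 67, runs 67→88
Sum = 0+7+15+24+34+48+67 = 195.

195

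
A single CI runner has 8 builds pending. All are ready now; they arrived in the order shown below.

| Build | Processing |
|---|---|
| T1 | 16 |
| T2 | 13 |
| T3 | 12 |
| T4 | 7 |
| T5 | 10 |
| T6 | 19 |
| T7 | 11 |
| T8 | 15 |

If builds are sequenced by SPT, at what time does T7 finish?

SPT (increasing processing time): T4 T5 T7 T3 T2 T8 T1 T6.
T4: 0→7
T5: 7→17
T7: 17→28

28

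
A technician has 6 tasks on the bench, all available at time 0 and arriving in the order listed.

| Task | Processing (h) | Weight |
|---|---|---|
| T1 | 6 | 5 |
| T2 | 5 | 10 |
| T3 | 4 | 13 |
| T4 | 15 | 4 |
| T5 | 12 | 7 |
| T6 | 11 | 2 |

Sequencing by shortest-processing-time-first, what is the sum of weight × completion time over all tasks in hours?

747

SPT (increasing processing time): T3 T2 T1 T6 T5 T4.
T3: finishes 4, weight 13, w·C = 52
T2: finishes 9, weight 10, w·C = 90
T1: finishes 15, weight 5, w·C = 75
T6: finishes 26, weight 2, w·C = 52
T5: finishes 38, weight 7, w·C = 266
T4: finishes 53, weight 4, w·C = 212
Sum = 52+90+75+52+266+212 = 747.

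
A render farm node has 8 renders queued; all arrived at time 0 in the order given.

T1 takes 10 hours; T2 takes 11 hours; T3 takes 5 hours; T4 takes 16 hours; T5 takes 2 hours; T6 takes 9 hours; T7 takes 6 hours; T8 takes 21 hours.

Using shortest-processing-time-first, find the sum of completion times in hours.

258

SPT (increasing processing time): T5 T3 T7 T6 T1 T2 T4 T8.
T5: 0→2
T3: 2→7
T7: 7→13
T6: 13→22
T1: 22→32
T2: 32→43
T4: 43→59
T8: 59→80
Sum = 2+7+13+22+32+43+59+80 = 258.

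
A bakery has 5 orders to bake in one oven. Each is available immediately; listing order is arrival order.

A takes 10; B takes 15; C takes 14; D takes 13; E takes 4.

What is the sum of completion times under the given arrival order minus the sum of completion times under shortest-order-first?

FIFO (arrival order): A B C D E.
A: 0→10
B: 10→25
C: 25→39
D: 39→52
E: 52→56
Sum = 10+25+39+52+56 = 182.
SPT (increasing processing time): E A D C B.
E: 0→4
A: 4→14
D: 14→27
C: 27→41
B: 41→56
Sum = 4+14+27+41+56 = 142.
Difference = 182 − 142 = 40.

40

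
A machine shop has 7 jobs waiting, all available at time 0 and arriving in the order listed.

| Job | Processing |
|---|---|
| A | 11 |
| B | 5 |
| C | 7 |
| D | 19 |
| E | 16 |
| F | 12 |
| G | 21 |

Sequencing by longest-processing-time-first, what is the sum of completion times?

LPT (decreasing processing time): G D E F A C B.
G: 0→21
D: 21→40
E: 40→56
F: 56→68
A: 68→79
C: 79→86
B: 86→91
Sum = 21+40+56+68+79+86+91 = 441.

441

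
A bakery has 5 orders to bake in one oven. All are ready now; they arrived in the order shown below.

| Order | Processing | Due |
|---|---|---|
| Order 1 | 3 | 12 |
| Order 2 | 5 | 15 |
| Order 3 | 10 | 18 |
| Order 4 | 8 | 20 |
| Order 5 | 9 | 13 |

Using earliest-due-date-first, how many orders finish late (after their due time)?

3

EDD (increasing due date): Order 1 Order 5 Order 2 Order 3 Order 4.
Order 1: 0→3, due 12, tardiness 0
Order 5: 3→12, due 13, tardiness 0
Order 2: 12→17, due 15, tardiness 2
Order 3: 17→27, due 18, tardiness 9
Order 4: 27→35, due 20, tardiness 15
Late orders: 3.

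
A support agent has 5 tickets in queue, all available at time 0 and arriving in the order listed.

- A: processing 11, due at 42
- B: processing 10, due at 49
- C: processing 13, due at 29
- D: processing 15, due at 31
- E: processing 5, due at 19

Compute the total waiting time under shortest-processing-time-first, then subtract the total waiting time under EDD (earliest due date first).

-15

SPT (increasing processing time): E B A C D.
E: waits 0, runs 0→5
B: waits 5, runs 5→15
A: waits 15, runs 15→26
C: waits 26, runs 26→39
D: waits 39, runs 39→54
Sum = 0+5+15+26+39 = 85.
EDD (increasing due date): E C D A B.
E: waits 0, runs 0→5
C: waits 5, runs 5→18
D: waits 18, runs 18→33
A: waits 33, runs 33→44
B: waits 44, runs 44→54
Sum = 0+5+18+33+44 = 100.
Difference = 85 − 100 = -15.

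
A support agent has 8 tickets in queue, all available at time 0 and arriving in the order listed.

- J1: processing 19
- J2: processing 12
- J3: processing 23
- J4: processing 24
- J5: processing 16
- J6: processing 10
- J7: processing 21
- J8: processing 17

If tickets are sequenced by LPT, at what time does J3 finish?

47

LPT (decreasing processing time): J4 J3 J7 J1 J8 J5 J2 J6.
J4: 0→24
J3: 24→47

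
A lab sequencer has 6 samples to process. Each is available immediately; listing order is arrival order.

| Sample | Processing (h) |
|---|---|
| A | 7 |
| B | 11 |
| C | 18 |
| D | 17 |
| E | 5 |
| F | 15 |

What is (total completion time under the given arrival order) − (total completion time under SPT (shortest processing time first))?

39

FIFO (arrival order): A B C D E F.
A: 0→7
B: 7→18
C: 18→36
D: 36→53
E: 53→58
F: 58→73
Sum = 7+18+36+53+58+73 = 245.
SPT (increasing processing time): E A B F D C.
E: 0→5
A: 5→12
B: 12→23
F: 23→38
D: 38→55
C: 55→73
Sum = 5+12+23+38+55+73 = 206.
Difference = 245 − 206 = 39.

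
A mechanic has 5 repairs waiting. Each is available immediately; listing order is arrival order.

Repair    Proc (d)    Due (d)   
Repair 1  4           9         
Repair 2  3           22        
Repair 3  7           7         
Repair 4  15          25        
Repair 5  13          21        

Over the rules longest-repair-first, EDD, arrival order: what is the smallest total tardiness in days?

LPT (decreasing processing time): Repair 4 Repair 5 Repair 3 Repair 1 Repair 2.
Repair 4: 0→15, due 25, tardiness 0
Repair 5: 15→28, due 21, tardiness 7
Repair 3: 28→35, due 7, tardiness 28
Repair 1: 35→39, due 9, tardiness 30
Repair 2: 39→42, due 22, tardiness 20
Sum = 0+7+28+30+20 = 85.
EDD (increasing due date): Repair 3 Repair 1 Repair 5 Repair 2 Repair 4.
Repair 3: 0→7, due 7, tardiness 0
Repair 1: 7→11, due 9, tardiness 2
Repair 5: 11→24, due 21, tardiness 3
Repair 2: 24→27, due 22, tardiness 5
Repair 4: 27→42, due 25, tardiness 17
Sum = 0+2+3+5+17 = 27.
FIFO (arrival order): Repair 1 Repair 2 Repair 3 Repair 4 Repair 5.
Repair 1: 0→4, due 9, tardiness 0
Repair 2: 4→7, due 22, tardiness 0
Repair 3: 7→14, due 7, tardiness 7
Repair 4: 14→29, due 25, tardiness 4
Repair 5: 29→42, due 21, tardiness 21
Sum = 0+0+7+4+21 = 32.
LPT 85, EDD 27, FIFO 32 → minimum 27.

27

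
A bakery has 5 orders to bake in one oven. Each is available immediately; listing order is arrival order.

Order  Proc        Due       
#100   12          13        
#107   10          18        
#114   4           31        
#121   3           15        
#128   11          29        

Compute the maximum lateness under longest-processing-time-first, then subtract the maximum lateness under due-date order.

16

LPT (decreasing processing time): #100 #128 #107 #114 #121.
#100: 0→12, due 13, lateness -1
#128: 12→23, due 29, lateness -6
#107: 23→33, due 18, lateness 15
#114: 33→37, due 31, lateness 6
#121: 37→40, due 15, lateness 25
Maximum = 25.
EDD (increasing due date): #100 #121 #107 #128 #114.
#100: 0→12, due 13, lateness -1
#121: 12→15, due 15, lateness 0
#107: 15→25, due 18, lateness 7
#128: 25→36, due 29, lateness 7
#114: 36→40, due 31, lateness 9
Maximum = 9.
Difference = 25 − 9 = 16.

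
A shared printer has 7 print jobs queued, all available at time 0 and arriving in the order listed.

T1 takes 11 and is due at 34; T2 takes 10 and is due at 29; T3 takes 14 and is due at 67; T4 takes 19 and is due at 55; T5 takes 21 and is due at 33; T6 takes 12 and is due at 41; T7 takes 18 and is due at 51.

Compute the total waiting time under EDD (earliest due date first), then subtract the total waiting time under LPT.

-70

EDD (increasing due date): T2 T5 T1 T6 T7 T4 T3.
T2: waits 0, runs 0→10
T5: waits 10, runs 10→31
T1: waits 31, runs 31→42
T6: waits 42, runs 42→54
T7: waits 54, runs 54→72
T4: waits 72, runs 72→91
T3: waits 91, runs 91→105
Sum = 0+10+31+42+54+72+91 = 300.
LPT (decreasing processing time): T5 T4 T7 T3 T6 T1 T2.
T5: waits 0, runs 0→21
T4: waits 21, runs 21→40
T7: waits 40, runs 40→58
T3: waits 58, runs 58→72
T6: waits 72, runs 72→84
T1: waits 84, runs 84→95
T2: waits 95, runs 95→105
Sum = 0+21+40+58+72+84+95 = 370.
Difference = 300 − 370 = -70.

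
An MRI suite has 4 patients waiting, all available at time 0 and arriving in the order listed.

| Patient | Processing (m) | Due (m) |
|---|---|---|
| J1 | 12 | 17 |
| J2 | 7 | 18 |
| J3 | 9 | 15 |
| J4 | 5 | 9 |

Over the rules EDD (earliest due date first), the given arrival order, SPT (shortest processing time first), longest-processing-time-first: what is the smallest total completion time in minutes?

EDD (increasing due date): J4 J3 J1 J2.
J4: 0→5
J3: 5→14
J1: 14→26
J2: 26→33
Sum = 5+14+26+33 = 78.
FIFO (arrival order): J1 J2 J3 J4.
J1: 0→12
J2: 12→19
J3: 19→28
J4: 28→33
Sum = 12+19+28+33 = 92.
SPT (increasing processing time): J4 J2 J3 J1.
J4: 0→5
J2: 5→12
J3: 12→21
J1: 21→33
Sum = 5+12+21+33 = 71.
LPT (decreasing processing time): J1 J3 J2 J4.
J1: 0→12
J3: 12→21
J2: 21→28
J4: 28→33
Sum = 12+21+28+33 = 94.
EDD 78, FIFO 92, SPT 71, LPT 94 → minimum 71.

71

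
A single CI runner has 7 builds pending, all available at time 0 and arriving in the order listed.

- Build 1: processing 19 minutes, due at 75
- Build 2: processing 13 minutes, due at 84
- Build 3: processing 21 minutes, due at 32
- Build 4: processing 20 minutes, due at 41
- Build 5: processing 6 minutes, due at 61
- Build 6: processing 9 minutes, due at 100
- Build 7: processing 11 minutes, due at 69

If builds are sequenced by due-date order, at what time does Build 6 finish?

EDD (increasing due date): Build 3 Build 4 Build 5 Build 7 Build 1 Build 2 Build 6.
Build 3: 0→21
Build 4: 21→41
Build 5: 41→47
Build 7: 47→58
Build 1: 58→77
Build 2: 77→90
Build 6: 90→99

99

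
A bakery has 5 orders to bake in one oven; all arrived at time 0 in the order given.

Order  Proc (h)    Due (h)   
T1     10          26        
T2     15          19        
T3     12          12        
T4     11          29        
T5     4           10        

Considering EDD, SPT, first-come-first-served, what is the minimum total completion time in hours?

EDD (increasing due date): T5 T3 T2 T1 T4.
T5: 0→4
T3: 4→16
T2: 16→31
T1: 31→41
T4: 41→52
Sum = 4+16+31+41+52 = 144.
SPT (increasing processing time): T5 T1 T4 T3 T2.
T5: 0→4
T1: 4→14
T4: 14→25
T3: 25→37
T2: 37→52
Sum = 4+14+25+37+52 = 132.
FIFO (arrival order): T1 T2 T3 T4 T5.
T1: 0→10
T2: 10→25
T3: 25→37
T4: 37→48
T5: 48→52
Sum = 10+25+37+48+52 = 172.
EDD 144, SPT 132, FIFO 172 → minimum 132.

132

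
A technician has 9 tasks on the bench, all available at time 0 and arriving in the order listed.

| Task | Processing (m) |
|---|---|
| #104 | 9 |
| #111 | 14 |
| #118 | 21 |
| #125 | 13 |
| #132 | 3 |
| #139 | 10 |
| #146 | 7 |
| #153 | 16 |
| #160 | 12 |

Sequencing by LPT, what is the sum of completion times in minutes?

LPT (decreasing processing time): #118 #153 #111 #125 #160 #139 #104 #146 #132.
#118: 0→21
#153: 21→37
#111: 37→51
#125: 51→64
#160: 64→76
#139: 76→86
#104: 86→95
#146: 95→102
#132: 102→105
Sum = 21+37+51+64+76+86+95+102+105 = 637.

637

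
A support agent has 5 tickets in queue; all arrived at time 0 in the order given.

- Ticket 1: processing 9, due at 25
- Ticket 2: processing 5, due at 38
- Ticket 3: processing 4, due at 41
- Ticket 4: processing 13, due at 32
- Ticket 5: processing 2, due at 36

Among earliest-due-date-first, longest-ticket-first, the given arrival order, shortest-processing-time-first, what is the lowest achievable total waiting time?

EDD (increasing due date): Ticket 1 Ticket 4 Ticket 5 Ticket 2 Ticket 3.
Ticket 1: waits 0, runs 0→9
Ticket 4: waits 9, runs 9→22
Ticket 5: waits 22, runs 22→24
Ticket 2: waits 24, runs 24→29
Ticket 3: waits 29, runs 29→33
Sum = 0+9+22+24+29 = 84.
LPT (decreasing processing time): Ticket 4 Ticket 1 Ticket 2 Ticket 3 Ticket 5.
Ticket 4: waits 0, runs 0→13
Ticket 1: waits 13, runs 13→22
Ticket 2: waits 22, runs 22→27
Ticket 3: waits 27, runs 27→31
Ticket 5: waits 31, runs 31→33
Sum = 0+13+22+27+31 = 93.
FIFO (arrival order): Ticket 1 Ticket 2 Ticket 3 Ticket 4 Ticket 5.
Ticket 1: waits 0, runs 0→9
Ticket 2: waits 9, runs 9→14
Ticket 3: waits 14, runs 14→18
Ticket 4: waits 18, runs 18→31
Ticket 5: waits 31, runs 31→33
Sum = 0+9+14+18+31 = 72.
SPT (increasing processing time): Ticket 5 Ticket 3 Ticket 2 Ticket 1 Ticket 4.
Ticket 5: waits 0, runs 0→2
Ticket 3: waits 2, runs 2→6
Ticket 2: waits 6, runs 6→11
Ticket 1: waits 11, runs 11→20
Ticket 4: waits 20, runs 20→33
Sum = 0+2+6+11+20 = 39.
EDD 84, LPT 93, FIFO 72, SPT 39 → minimum 39.

39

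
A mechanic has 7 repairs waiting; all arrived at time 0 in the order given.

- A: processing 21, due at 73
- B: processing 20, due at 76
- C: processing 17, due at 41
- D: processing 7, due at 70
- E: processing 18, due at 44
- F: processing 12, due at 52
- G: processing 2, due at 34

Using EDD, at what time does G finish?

EDD (increasing due date): G C E F D A B.
G: 0→2

2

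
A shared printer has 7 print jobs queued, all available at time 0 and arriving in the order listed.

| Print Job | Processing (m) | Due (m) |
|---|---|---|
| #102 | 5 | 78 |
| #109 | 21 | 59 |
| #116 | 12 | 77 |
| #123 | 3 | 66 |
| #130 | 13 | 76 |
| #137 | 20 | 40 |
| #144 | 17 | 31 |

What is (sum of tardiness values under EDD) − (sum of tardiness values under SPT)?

EDD (increasing due date): #144 #137 #109 #123 #130 #116 #102.
#144: 0→17, due 31, tardiness 0
#137: 17→37, due 40, tardiness 0
#109: 37→58, due 59, tardiness 0
#123: 58→61, due 66, tardiness 0
#130: 61→74, due 76, tardiness 0
#116: 74→86, due 77, tardiness 9
#102: 86→91, due 78, tardiness 13
Sum = 0+0+0+0+0+9+13 = 22.
SPT (increasing processing time): #123 #102 #116 #130 #144 #137 #109.
#123: 0→3, due 66, tardiness 0
#102: 3→8, due 78, tardiness 0
#116: 8→20, due 77, tardiness 0
#130: 20→33, due 76, tardiness 0
#144: 33→50, due 31, tardiness 19
#137: 50→70, due 40, tardiness 30
#109: 70→91, due 59, tardiness 32
Sum = 0+0+0+0+19+30+32 = 81.
Difference = 22 − 81 = -59.

-59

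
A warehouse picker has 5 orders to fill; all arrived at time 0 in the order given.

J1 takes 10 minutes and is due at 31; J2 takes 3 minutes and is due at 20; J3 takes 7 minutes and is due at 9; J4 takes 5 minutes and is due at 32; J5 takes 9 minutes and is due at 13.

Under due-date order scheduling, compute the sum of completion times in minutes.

105

EDD (increasing due date): J3 J5 J2 J1 J4.
J3: 0→7
J5: 7→16
J2: 16→19
J1: 19→29
J4: 29→34
Sum = 7+16+19+29+34 = 105.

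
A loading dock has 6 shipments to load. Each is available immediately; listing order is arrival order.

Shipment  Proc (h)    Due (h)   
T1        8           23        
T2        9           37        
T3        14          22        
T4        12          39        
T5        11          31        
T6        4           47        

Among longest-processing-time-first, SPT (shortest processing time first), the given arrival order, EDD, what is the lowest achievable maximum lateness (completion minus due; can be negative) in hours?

15

LPT (decreasing processing time): T3 T4 T5 T2 T1 T6.
T3: 0→14, due 22, lateness -8
T4: 14→26, due 39, lateness -13
T5: 26→37, due 31, lateness 6
T2: 37→46, due 37, lateness 9
T1: 46→54, due 23, lateness 31
T6: 54→58, due 47, lateness 11
Maximum = 31.
SPT (increasing processing time): T6 T1 T2 T5 T4 T3.
T6: 0→4, due 47, lateness -43
T1: 4→12, due 23, lateness -11
T2: 12→21, due 37, lateness -16
T5: 21→32, due 31, lateness 1
T4: 32→44, due 39, lateness 5
T3: 44→58, due 22, lateness 36
Maximum = 36.
FIFO (arrival order): T1 T2 T3 T4 T5 T6.
T1: 0→8, due 23, lateness -15
T2: 8→17, due 37, lateness -20
T3: 17→31, due 22, lateness 9
T4: 31→43, due 39, lateness 4
T5: 43→54, due 31, lateness 23
T6: 54→58, due 47, lateness 11
Maximum = 23.
EDD (increasing due date): T3 T1 T5 T2 T4 T6.
T3: 0→14, due 22, lateness -8
T1: 14→22, due 23, lateness -1
T5: 22→33, due 31, lateness 2
T2: 33→42, due 37, lateness 5
T4: 42→54, due 39, lateness 15
T6: 54→58, due 47, lateness 11
Maximum = 15.
LPT 31, SPT 36, FIFO 23, EDD 15 → minimum 15.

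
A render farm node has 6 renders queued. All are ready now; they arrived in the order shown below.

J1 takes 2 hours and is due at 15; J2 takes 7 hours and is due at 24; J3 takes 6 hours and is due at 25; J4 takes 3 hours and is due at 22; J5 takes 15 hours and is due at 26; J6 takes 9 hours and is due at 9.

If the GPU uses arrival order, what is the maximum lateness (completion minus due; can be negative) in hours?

FIFO (arrival order): J1 J2 J3 J4 J5 J6.
J1: 0→2, due 15, lateness -13
J2: 2→9, due 24, lateness -15
J3: 9→15, due 25, lateness -10
J4: 15→18, due 22, lateness -4
J5: 18→33, due 26, lateness 7
J6: 33→42, due 9, lateness 33
Maximum = 33.

33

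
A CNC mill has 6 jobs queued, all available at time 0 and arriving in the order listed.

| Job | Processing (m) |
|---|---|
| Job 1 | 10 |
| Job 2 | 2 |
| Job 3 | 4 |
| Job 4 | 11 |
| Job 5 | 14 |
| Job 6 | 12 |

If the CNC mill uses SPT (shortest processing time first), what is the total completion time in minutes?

143

SPT (increasing processing time): Job 2 Job 3 Job 1 Job 4 Job 6 Job 5.
Job 2: 0→2
Job 3: 2→6
Job 1: 6→16
Job 4: 16→27
Job 6: 27→39
Job 5: 39→53
Sum = 2+6+16+27+39+53 = 143.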